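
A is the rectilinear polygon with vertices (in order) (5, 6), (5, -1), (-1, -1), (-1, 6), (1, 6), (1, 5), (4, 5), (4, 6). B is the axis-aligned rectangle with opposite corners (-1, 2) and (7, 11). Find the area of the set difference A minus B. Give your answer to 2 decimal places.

|A| = 39, |A∩B| = 21.
|A ∖ B| = |A| − |A∩B| = 39 − 21 = 18.00.

18.00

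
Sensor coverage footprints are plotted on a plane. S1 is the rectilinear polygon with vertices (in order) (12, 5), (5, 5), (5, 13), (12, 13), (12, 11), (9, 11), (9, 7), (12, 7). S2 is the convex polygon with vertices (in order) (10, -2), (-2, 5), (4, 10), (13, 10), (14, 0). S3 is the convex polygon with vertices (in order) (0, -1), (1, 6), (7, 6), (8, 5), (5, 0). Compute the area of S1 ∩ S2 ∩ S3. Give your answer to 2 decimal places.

The intersection is the polygon with vertices (5,6), (7,6), (8,5), (5,5).
By the shoelace formula its area is 2.50.

2.50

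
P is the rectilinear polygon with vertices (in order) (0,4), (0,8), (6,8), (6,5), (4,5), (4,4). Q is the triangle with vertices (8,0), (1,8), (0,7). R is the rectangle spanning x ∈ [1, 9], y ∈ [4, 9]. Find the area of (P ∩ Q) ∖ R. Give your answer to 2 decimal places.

0.94

|P ∩ Q| = 5.2143.
|(P ∩ Q) ∩ R| = 4.2768.
|(P ∩ Q) ∖ R| = 5.2143 − 4.2768 = 0.94.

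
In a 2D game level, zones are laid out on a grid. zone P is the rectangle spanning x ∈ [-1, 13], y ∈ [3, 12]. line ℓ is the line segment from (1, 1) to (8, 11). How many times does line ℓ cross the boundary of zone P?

1

The segment meets the boundary at (2.4,3).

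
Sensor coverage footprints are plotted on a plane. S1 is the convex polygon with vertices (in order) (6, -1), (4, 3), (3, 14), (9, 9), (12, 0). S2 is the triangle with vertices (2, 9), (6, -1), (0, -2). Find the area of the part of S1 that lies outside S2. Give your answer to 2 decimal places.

73.94

|S1| = 75, |S1∩S2| = 1.0588.
|S1 ∖ S2| = |S1| − |S1∩S2| = 75 − 1.0588 = 73.94.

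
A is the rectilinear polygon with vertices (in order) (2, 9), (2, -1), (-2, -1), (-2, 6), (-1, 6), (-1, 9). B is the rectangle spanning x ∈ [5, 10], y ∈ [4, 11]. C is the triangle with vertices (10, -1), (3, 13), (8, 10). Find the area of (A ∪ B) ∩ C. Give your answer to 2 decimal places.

The region (A ∪ B) ∩ C is the polygon with vertices (5,11), (6.333,11), (8,10), (9.091,4), (7.5,4), (5,9).
By the shoelace formula its area is 17.19.

17.19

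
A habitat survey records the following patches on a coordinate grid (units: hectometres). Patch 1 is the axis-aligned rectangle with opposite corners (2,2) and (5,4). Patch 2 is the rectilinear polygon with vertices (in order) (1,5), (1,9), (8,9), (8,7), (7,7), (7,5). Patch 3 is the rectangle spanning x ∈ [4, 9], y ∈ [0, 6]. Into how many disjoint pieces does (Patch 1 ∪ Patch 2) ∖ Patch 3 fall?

(Patch 1 ∪ Patch 2) ∖ Patch 3 splits into 2 disjoint pieces (area 4, area 23).

2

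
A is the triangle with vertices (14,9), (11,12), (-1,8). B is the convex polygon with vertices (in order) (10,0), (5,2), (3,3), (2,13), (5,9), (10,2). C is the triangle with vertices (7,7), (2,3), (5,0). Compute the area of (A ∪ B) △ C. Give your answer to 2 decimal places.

|A ∪ B| = 63.4475.
|(A ∪ B) ∩ C| = 9.0367.
|(A ∪ B) △ C| = 63.4475 + 13.5 − 18.0733 = 58.87.

58.87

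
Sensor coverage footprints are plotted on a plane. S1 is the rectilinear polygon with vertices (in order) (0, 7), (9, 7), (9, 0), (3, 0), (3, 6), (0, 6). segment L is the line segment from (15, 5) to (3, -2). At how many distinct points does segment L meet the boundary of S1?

The segment meets the boundary at (6.429,0), (9,1.5).

2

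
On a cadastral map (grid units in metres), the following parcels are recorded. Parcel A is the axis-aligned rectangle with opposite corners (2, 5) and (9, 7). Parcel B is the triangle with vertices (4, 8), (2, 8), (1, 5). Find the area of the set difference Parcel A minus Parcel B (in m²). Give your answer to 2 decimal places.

13.50

|Parcel A| = 14, |Parcel A∩Parcel B| = 0.5.
|Parcel A ∖ Parcel B| = |Parcel A| − |Parcel A∩Parcel B| = 14 − 0.5 = 13.50.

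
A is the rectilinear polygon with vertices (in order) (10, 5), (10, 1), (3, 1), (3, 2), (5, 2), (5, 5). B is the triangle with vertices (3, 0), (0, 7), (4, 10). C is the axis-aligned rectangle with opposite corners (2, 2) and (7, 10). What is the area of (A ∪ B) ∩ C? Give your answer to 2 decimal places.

|A ∪ B| = 40.35.
|(A ∪ B) ∩ C| = 17.28.

17.28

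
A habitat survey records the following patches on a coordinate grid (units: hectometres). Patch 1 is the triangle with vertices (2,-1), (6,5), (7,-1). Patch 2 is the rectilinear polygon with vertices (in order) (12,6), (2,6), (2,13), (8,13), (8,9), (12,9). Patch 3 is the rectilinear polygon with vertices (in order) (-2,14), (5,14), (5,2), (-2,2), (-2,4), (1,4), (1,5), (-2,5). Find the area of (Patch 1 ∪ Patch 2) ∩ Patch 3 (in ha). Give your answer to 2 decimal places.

21.75

|Patch 1 ∪ Patch 2| = 69.
|(Patch 1 ∪ Patch 2) ∩ Patch 3| = 21.75.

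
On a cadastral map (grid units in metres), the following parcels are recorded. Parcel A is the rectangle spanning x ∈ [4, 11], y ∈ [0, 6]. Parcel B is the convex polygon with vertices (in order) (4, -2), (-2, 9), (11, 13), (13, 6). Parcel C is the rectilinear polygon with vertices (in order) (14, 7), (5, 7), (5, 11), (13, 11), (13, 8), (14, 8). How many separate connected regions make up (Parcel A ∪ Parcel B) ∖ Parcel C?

1

(Parcel A ∪ Parcel B) ∖ Parcel C is a single connected region.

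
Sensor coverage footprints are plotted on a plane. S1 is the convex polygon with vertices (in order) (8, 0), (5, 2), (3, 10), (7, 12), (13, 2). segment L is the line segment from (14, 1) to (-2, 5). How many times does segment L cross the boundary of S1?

2

The segment meets the boundary at (4.667,3.333), (11.846,1.538).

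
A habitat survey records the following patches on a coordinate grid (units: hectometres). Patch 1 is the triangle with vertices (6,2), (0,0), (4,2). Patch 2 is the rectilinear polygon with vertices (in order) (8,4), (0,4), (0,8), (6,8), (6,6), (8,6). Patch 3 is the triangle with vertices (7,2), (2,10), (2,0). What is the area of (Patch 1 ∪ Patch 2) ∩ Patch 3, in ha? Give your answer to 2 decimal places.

|Patch 1 ∪ Patch 2| = 30.
|(Patch 1 ∪ Patch 2) ∩ Patch 3| = 11.67.

11.67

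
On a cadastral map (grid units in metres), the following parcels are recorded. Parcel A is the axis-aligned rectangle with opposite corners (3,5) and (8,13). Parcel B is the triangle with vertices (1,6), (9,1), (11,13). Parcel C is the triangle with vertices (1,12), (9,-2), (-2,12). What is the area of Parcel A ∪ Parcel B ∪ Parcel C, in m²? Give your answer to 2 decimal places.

By inclusion–exclusion:
Individual areas: |Parcel A| = 40, |Parcel B| = 53, |Parcel C| = 21.
|Parcel A∩Parcel B| = 20.75.
|Parcel A∩Parcel C| = 3.3409.
|Parcel B∩Parcel C| = 6.185.
|Parcel A∩Parcel B∩Parcel C| = 3.094.
|Parcel A ∪ Parcel B ∪ Parcel C| = 114 − 30.2759 + 3.094 = 86.82.

86.82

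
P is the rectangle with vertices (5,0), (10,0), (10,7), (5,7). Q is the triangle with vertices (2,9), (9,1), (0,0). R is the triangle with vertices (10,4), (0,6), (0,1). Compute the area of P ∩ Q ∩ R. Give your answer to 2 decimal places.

The intersection is the polygon with vertices (7.129,3.139), (5,2.5), (5,5), (5.606,4.879).
By the shoelace formula its area is 3.10.

3.10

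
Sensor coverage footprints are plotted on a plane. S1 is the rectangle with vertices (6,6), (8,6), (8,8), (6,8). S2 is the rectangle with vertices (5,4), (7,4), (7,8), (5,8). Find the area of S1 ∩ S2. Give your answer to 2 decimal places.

|S1∩S2|: x∈[6,7], y∈[6,8] → 1·2 = 2.

2.00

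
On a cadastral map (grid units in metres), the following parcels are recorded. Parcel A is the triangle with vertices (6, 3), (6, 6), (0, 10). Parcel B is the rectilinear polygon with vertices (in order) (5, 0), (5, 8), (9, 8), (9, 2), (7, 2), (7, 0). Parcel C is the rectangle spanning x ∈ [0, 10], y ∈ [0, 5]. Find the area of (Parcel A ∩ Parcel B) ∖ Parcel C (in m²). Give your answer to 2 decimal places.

|Parcel A ∩ Parcel B| = 2.75.
|(Parcel A ∩ Parcel B) ∩ Parcel C| = 1.4167.
|(Parcel A ∩ Parcel B) ∖ Parcel C| = 2.75 − 1.4167 = 1.33.

1.33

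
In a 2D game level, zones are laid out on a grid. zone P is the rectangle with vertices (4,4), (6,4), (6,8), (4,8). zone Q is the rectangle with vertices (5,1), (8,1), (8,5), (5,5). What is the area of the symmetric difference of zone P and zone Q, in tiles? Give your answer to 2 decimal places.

|zone P∩zone Q|: x∈[5,6], y∈[4,5] → 1·1 = 1.
|zone P △ zone Q| = |zone P| + |zone Q| − 2·|zone P∩zone Q| = 8 + 12 − 2 = 18.00.

18.00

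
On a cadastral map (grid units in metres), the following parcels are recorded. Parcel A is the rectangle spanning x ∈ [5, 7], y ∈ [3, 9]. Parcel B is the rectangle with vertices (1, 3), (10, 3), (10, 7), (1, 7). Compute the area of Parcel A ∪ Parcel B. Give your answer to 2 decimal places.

By inclusion–exclusion:
Individual areas: |Parcel A| = 12, |Parcel B| = 36.
|Parcel A∩Parcel B|: x∈[5,7], y∈[3,7] → 2·4 = 8.
|Parcel A ∪ Parcel B| = 48 − 8 = 40.00.

40.00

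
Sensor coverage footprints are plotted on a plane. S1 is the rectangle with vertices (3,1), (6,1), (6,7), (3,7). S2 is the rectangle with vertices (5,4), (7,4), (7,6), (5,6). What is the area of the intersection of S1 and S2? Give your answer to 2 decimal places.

2.00

|S1∩S2|: x∈[5,6], y∈[4,6] → 1·2 = 2.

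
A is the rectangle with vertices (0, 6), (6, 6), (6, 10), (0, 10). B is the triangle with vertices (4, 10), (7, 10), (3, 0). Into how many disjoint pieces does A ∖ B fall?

2

A ∖ B splits into 2 disjoint pieces (area 0.45, area 15.2).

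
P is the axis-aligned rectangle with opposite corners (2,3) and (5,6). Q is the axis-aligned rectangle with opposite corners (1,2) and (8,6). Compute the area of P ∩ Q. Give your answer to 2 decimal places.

|P∩Q|: x∈[2,5], y∈[3,6] → 3·3 = 9.

9.00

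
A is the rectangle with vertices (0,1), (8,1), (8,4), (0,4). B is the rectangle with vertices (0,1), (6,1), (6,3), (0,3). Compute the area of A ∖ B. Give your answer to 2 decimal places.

|A∩B|: x∈[0,6], y∈[1,3] → 6·2 = 12.
|A| = 24.
|A ∖ B| = |A| − |A∩B| = 24 − 12 = 12.00.

12.00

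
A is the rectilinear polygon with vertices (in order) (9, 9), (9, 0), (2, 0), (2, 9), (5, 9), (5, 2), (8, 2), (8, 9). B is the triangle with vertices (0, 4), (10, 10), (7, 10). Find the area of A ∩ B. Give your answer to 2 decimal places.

2.73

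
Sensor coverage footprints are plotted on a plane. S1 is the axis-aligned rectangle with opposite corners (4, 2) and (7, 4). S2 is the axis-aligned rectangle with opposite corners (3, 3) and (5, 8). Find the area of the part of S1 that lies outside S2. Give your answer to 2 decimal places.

|S1∩S2|: x∈[4,5], y∈[3,4] → 1·1 = 1.
|S1| = 6.
|S1 ∖ S2| = |S1| − |S1∩S2| = 6 − 1 = 5.00.

5.00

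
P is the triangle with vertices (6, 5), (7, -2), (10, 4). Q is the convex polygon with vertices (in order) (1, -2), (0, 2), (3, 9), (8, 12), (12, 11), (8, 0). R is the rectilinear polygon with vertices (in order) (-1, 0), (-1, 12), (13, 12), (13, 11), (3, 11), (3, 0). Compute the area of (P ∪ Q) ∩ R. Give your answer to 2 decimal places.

18.83

|P ∪ Q| = 102.1838.
|(P ∪ Q) ∩ R| = 18.83.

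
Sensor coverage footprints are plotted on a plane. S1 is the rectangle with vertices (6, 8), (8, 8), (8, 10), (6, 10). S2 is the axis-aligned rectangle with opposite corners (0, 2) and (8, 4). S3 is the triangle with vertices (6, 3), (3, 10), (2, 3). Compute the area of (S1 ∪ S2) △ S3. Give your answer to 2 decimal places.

|S1 ∪ S2| = 20.
|(S1 ∪ S2) ∩ S3| = 3.7143.
|(S1 ∪ S2) △ S3| = 20 + 14 − 7.4286 = 26.57.

26.57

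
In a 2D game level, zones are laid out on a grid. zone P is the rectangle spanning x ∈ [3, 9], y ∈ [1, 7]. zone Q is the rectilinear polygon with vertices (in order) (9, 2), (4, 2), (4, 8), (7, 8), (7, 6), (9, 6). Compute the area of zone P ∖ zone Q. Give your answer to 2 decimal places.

|zone P| = 36, |zone P∩zone Q| = 23.
|zone P ∖ zone Q| = |zone P| − |zone P∩zone Q| = 36 − 23 = 13.00.

13.00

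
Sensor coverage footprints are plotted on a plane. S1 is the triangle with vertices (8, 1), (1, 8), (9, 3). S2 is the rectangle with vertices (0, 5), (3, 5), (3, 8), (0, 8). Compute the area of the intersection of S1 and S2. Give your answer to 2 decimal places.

The intersection is the polygon with vertices (1,8), (3,6.75), (3,6).
By the shoelace formula its area is 0.75.

0.75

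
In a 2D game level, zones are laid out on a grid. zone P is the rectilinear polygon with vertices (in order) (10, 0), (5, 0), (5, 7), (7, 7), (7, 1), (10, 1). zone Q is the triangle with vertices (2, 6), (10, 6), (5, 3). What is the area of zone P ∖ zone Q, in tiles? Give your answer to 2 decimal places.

|zone P| = 17, |zone P∩zone Q| = 4.8.
|zone P ∖ zone Q| = |zone P| − |zone P∩zone Q| = 17 − 4.8 = 12.20.

12.20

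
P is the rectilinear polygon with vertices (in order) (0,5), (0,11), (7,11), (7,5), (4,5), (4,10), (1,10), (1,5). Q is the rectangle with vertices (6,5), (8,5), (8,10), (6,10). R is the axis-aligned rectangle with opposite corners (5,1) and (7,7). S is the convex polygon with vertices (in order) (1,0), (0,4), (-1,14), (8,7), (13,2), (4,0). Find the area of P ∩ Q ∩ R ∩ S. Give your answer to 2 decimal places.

The intersection is the polygon with vertices (6,7), (7,7), (7,5), (6,5).
By the shoelace formula its area is 2.00.

2.00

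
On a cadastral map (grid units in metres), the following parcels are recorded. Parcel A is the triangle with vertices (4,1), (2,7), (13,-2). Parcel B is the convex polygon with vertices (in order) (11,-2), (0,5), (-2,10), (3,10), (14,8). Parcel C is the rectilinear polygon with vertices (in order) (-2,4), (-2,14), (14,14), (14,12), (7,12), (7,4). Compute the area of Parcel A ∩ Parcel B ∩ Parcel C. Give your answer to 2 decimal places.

4.00

The intersection is the polygon with vertices (5.667,4), (3,4), (2,7).
By the shoelace formula its area is 4.00.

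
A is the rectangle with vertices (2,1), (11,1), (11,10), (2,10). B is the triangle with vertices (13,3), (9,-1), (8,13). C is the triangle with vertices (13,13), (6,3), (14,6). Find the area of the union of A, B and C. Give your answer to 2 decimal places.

106.46

By inclusion–exclusion:
Individual areas: |A| = 81, |B| = 30, |C| = 29.5.
|A∩B| = 19.9286.
|A∩C| = 13.1625.
|B∩C| = 9.25.
|A∩B∩C| = 8.2994.
|A ∪ B ∪ C| = 140.5 − 42.3411 + 8.2994 = 106.46.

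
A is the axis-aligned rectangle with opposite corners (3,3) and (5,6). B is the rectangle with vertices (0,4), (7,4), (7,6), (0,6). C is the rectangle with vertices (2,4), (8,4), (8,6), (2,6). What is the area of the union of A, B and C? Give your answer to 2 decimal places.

18.00

By inclusion–exclusion:
Individual areas: |A| = 6, |B| = 14, |C| = 12.
|A∩B|: x∈[3,5], y∈[4,6] → 2·2 = 4.
|A∩C|: x∈[3,5], y∈[4,6] → 2·2 = 4.
|B∩C|: x∈[2,7], y∈[4,6] → 5·2 = 10.
|A∩B∩C| = 4.
|A ∪ B ∪ C| = 32 − 18 + 4 = 18.00.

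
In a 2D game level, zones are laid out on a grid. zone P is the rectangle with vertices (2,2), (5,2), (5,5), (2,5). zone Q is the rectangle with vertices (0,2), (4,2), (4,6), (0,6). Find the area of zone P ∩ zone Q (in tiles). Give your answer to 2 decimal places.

|zone P∩zone Q|: x∈[2,4], y∈[2,5] → 2·3 = 6.

6.00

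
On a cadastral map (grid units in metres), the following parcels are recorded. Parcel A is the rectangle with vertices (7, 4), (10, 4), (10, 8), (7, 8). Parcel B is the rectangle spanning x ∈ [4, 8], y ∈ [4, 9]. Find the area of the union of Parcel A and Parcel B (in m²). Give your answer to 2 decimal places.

By inclusion–exclusion:
Individual areas: |Parcel A| = 12, |Parcel B| = 20.
|Parcel A∩Parcel B|: x∈[7,8], y∈[4,8] → 1·4 = 4.
|Parcel A ∪ Parcel B| = 32 − 4 = 28.00.

28.00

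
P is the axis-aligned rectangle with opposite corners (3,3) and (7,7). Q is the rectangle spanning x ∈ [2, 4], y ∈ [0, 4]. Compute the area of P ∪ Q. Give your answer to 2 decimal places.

By inclusion–exclusion:
Individual areas: |P| = 16, |Q| = 8.
|P∩Q|: x∈[3,4], y∈[3,4] → 1·1 = 1.
|P ∪ Q| = 24 − 1 = 23.00.

23.00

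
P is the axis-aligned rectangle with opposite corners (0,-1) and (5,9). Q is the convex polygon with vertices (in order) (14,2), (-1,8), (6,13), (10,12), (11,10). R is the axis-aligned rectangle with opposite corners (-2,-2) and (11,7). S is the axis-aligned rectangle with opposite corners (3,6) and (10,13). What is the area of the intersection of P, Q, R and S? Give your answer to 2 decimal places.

The intersection is the polygon with vertices (3,6.4), (3,7), (5,7), (5,6), (4,6).
By the shoelace formula its area is 1.80.

1.80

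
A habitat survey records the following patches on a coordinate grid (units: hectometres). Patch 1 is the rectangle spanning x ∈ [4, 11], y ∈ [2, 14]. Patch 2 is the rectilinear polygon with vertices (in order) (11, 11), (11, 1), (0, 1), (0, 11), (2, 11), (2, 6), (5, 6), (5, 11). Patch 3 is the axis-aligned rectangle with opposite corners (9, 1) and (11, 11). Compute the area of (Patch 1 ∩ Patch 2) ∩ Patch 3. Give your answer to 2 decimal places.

The region (Patch 1 ∩ Patch 2) ∩ Patch 3 is the polygon with vertices (9,2), (9,11), (11,11), (11,2).
By the shoelace formula its area is 18.00.

18.00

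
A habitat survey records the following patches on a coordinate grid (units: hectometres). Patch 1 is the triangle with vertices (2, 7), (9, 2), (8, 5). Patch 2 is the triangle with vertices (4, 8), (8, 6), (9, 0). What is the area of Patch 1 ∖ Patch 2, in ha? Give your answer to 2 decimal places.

|Patch 1| = 8, |Patch 1∩Patch 2| = 4.7168.
|Patch 1 ∖ Patch 2| = |Patch 1| − |Patch 1∩Patch 2| = 8 − 4.7168 = 3.28.

3.28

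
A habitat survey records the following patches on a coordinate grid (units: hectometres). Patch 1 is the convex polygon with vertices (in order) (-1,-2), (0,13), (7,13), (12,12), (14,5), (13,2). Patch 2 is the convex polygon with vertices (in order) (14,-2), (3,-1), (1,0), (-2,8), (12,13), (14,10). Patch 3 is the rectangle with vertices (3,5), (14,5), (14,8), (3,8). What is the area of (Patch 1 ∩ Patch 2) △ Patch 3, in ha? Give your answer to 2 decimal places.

108.79

|Patch 1 ∩ Patch 2| = 139.2225.
|(Patch 1 ∩ Patch 2) ∩ Patch 3| = 31.7143.
|(Patch 1 ∩ Patch 2) △ Patch 3| = 139.2225 + 33 − 63.4286 = 108.79.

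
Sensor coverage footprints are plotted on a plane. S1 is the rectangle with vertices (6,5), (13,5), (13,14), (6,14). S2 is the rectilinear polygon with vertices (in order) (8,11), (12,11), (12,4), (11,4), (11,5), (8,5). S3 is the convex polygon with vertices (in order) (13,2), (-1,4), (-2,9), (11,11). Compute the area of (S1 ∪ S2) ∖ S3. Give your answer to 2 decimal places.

|S1 ∪ S2| = 64.
|(S1 ∪ S2) ∩ S3| = 33.0769.
|(S1 ∪ S2) ∖ S3| = 64 − 33.0769 = 30.92.

30.92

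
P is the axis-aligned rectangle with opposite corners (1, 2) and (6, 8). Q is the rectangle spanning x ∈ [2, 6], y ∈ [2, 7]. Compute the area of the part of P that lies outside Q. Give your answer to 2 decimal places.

|P∩Q|: x∈[2,6], y∈[2,7] → 4·5 = 20.
|P| = 30.
|P ∖ Q| = |P| − |P∩Q| = 30 − 20 = 10.00.

10.00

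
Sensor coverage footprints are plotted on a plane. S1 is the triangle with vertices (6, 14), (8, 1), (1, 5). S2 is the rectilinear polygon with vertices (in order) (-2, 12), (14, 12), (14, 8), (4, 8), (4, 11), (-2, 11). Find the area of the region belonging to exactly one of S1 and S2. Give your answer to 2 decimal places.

68.00

|S1| = 41.5, |S2| = 46, |S1∩S2| = 9.7504.
|S1 △ S2| = |S1| + |S2| − 2·|S1∩S2| = 41.5 + 46 − 19.5009 = 68.00.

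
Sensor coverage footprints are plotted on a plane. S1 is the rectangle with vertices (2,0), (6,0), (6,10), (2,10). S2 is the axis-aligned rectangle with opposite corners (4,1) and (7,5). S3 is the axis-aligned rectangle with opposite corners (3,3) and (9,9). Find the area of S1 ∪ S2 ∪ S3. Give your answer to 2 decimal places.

60.00

By inclusion–exclusion:
Individual areas: |S1| = 40, |S2| = 12, |S3| = 36.
|S1∩S2|: x∈[4,6], y∈[1,5] → 2·4 = 8.
|S1∩S3|: x∈[3,6], y∈[3,9] → 3·6 = 18.
|S2∩S3|: x∈[4,7], y∈[3,5] → 3·2 = 6.
|S1∩S2∩S3| = 4.
|S1 ∪ S2 ∪ S3| = 88 − 32 + 4 = 60.00.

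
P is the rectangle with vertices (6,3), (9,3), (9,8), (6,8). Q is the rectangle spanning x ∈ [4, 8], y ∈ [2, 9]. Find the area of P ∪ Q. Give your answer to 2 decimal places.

By inclusion–exclusion:
Individual areas: |P| = 15, |Q| = 28.
|P∩Q|: x∈[6,8], y∈[3,8] → 2·5 = 10.
|P ∪ Q| = 43 − 10 = 33.00.

33.00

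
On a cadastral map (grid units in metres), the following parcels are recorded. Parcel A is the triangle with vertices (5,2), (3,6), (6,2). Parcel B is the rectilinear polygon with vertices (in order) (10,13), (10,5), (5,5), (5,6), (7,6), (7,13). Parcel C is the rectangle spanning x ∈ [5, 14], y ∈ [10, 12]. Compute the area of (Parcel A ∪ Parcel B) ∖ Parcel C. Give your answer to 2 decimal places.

|Parcel A ∪ Parcel B| = 28.
|(Parcel A ∪ Parcel B) ∩ Parcel C| = 6.
|(Parcel A ∪ Parcel B) ∖ Parcel C| = 28 − 6 = 22.00.

22.00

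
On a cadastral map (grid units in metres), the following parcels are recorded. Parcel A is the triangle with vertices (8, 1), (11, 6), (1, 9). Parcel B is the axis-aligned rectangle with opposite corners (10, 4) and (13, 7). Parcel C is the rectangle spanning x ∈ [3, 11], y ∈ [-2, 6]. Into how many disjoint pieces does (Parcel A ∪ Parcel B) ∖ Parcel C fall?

(Parcel A ∪ Parcel B) ∖ Parcel C is a single connected region.

1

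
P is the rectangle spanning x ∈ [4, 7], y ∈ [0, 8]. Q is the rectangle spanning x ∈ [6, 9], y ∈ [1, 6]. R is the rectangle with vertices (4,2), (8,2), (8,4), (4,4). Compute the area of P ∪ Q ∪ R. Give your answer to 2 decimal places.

34.00

By inclusion–exclusion:
Individual areas: |P| = 24, |Q| = 15, |R| = 8.
|P∩Q|: x∈[6,7], y∈[1,6] → 1·5 = 5.
|P∩R|: x∈[4,7], y∈[2,4] → 3·2 = 6.
|Q∩R|: x∈[6,8], y∈[2,4] → 2·2 = 4.
|P∩Q∩R| = 2.
|P ∪ Q ∪ R| = 47 − 15 + 2 = 34.00.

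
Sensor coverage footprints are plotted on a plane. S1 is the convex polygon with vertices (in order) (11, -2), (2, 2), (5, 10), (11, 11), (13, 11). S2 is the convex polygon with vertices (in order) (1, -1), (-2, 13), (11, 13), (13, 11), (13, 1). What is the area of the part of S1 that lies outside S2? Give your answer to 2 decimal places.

6.38

|S1| = 94, |S1∩S2| = 87.6204.
|S1 ∖ S2| = |S1| − |S1∩S2| = 94 − 87.6204 = 6.38.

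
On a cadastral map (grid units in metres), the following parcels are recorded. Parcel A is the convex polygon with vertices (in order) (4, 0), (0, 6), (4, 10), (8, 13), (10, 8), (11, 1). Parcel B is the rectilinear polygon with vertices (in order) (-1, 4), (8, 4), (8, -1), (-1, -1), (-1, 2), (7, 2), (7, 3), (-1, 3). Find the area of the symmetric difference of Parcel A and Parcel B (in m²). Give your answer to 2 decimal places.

93.95

|Parcel A| = 88, |Parcel B| = 37, |Parcel A∩Parcel B| = 15.5238.
|Parcel A △ Parcel B| = |Parcel A| + |Parcel B| − 2·|Parcel A∩Parcel B| = 88 + 37 − 31.0476 = 93.95.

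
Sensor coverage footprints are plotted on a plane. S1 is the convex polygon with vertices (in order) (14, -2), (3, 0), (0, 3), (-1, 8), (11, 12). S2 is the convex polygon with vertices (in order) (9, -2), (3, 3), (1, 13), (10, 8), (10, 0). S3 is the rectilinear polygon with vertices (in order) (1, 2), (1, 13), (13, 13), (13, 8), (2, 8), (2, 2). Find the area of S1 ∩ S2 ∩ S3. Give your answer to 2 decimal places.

11.20

The intersection is the polygon with vertices (1.812,8.938), (5.875,10.292), (10,8), (2,8).
By the shoelace formula its area is 11.20.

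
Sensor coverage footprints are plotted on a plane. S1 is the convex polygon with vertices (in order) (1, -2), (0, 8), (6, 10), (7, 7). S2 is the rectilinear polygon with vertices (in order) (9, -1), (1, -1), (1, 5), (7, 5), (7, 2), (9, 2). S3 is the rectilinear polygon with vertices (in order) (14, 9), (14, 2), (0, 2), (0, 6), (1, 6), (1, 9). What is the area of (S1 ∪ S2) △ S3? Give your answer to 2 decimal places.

82.03

|S1 ∪ S2| = 70.5.
|(S1 ∪ S2) ∩ S3| = 41.7333.
|(S1 ∪ S2) △ S3| = 70.5 + 95 − 83.4667 = 82.03.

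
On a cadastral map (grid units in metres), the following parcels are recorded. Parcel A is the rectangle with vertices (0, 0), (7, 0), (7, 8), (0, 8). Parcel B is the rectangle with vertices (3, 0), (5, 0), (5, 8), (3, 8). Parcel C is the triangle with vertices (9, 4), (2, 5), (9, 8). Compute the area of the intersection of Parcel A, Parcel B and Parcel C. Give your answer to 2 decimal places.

The intersection is the polygon with vertices (5,4.571), (3,4.857), (3,5.429), (5,6.286).
By the shoelace formula its area is 2.29.

2.29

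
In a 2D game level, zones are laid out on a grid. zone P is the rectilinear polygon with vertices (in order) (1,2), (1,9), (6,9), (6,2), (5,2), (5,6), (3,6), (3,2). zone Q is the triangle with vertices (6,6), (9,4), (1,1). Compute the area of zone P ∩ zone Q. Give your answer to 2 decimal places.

3.31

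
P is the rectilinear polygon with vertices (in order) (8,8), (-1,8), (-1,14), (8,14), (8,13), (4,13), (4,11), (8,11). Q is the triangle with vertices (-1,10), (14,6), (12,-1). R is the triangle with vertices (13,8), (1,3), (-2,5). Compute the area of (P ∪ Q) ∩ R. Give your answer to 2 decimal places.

The region (P ∪ Q) ∩ R is the polygon with vertices (10.463,6.943), (5.203,4.751), (3.588,6.118), (9.286,7.257).
By the shoelace formula its area is 6.93.

6.93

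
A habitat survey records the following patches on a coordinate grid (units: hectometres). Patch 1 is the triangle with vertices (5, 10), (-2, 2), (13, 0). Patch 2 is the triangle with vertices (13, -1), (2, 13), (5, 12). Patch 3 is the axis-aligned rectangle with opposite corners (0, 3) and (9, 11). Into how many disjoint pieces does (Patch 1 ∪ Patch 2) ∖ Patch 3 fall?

2

(Patch 1 ∪ Patch 2) ∖ Patch 3 splits into 2 disjoint pieces (area 28.7227, area 3.2363).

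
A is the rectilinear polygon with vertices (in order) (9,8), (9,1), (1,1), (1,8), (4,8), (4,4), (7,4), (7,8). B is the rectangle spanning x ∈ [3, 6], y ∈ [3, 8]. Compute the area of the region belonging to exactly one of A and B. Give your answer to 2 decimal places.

45.00

|A| = 44, |B| = 15, |A∩B| = 7.
|A △ B| = |A| + |B| − 2·|A∩B| = 44 + 15 − 14 = 45.00.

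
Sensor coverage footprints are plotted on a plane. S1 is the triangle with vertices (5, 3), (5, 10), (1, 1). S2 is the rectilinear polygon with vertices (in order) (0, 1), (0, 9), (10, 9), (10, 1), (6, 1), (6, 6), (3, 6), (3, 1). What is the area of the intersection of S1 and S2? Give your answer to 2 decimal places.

6.83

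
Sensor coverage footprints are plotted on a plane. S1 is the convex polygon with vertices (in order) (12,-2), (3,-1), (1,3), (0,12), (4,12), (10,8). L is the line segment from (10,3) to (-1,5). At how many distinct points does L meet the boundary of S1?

The segment meets the boundary at (0.814,4.67).

1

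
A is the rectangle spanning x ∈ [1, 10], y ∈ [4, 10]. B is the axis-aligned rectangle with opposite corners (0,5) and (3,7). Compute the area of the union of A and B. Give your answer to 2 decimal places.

56.00

By inclusion–exclusion:
Individual areas: |A| = 54, |B| = 6.
|A∩B|: x∈[1,3], y∈[5,7] → 2·2 = 4.
|A ∪ B| = 60 − 4 = 56.00.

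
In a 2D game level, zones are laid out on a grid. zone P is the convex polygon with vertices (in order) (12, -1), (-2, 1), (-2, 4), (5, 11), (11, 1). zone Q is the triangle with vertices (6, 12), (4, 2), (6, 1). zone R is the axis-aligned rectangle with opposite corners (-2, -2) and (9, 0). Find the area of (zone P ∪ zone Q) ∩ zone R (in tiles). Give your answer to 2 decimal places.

1.14

The region (zone P ∪ zone Q) ∩ zone R is the polygon with vertices (5,0), (9,0), (9,-0.571).
By the shoelace formula its area is 1.14.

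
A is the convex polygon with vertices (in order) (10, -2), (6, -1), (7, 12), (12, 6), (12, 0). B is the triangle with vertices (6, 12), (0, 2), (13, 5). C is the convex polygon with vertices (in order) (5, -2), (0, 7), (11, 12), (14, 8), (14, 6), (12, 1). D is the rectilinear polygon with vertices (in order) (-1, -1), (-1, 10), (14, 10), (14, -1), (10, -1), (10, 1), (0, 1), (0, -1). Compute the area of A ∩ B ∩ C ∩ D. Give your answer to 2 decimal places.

23.64

The intersection is the polygon with vertices (12,4.769), (6.343,3.464), (6.846,10), (8,10), (12,6).
By the shoelace formula its area is 23.64.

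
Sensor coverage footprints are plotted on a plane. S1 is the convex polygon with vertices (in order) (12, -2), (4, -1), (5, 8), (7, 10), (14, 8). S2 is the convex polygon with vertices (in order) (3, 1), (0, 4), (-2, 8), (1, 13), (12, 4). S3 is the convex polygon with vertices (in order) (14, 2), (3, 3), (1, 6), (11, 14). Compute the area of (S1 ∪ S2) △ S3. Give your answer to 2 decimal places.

92.79

|S1 ∪ S2| = 143.7942.
|(S1 ∪ S2) ∩ S3| = 69.2527.
|(S1 ∪ S2) △ S3| = 143.7942 + 87.5 − 138.5054 = 92.79.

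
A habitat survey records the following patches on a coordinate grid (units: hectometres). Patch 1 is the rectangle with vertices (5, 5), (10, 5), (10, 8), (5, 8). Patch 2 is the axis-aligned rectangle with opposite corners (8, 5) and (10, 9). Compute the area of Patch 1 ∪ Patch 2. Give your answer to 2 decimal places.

By inclusion–exclusion:
Individual areas: |Patch 1| = 15, |Patch 2| = 8.
|Patch 1∩Patch 2|: x∈[8,10], y∈[5,8] → 2·3 = 6.
|Patch 1 ∪ Patch 2| = 23 − 6 = 17.00.

17.00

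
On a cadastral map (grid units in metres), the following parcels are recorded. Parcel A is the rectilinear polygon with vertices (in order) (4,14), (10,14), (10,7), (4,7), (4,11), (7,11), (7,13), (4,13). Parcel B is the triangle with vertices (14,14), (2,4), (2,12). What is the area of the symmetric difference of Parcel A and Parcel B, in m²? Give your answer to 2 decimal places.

39.63

|Parcel A| = 36, |Parcel B| = 48, |Parcel A∩Parcel B| = 22.1833.
|Parcel A △ Parcel B| = |Parcel A| + |Parcel B| − 2·|Parcel A∩Parcel B| = 36 + 48 − 44.3667 = 39.63.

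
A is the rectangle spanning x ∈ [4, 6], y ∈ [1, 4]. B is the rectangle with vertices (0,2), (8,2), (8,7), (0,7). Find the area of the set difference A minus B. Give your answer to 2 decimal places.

|A∩B|: x∈[4,6], y∈[2,4] → 2·2 = 4.
|A| = 6.
|A ∖ B| = |A| − |A∩B| = 6 − 4 = 2.00.

2.00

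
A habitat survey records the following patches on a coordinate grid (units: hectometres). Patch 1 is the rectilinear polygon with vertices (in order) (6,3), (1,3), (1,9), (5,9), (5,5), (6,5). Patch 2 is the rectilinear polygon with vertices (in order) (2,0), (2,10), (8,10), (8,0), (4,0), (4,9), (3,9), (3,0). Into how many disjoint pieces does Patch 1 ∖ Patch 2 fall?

2

Patch 1 ∖ Patch 2 splits into 2 disjoint pieces (area 6, area 6).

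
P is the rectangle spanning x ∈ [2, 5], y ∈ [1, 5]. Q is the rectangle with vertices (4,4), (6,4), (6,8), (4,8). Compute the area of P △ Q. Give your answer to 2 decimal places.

|P∩Q|: x∈[4,5], y∈[4,5] → 1·1 = 1.
|P △ Q| = |P| + |Q| − 2·|P∩Q| = 12 + 8 − 2 = 18.00.

18.00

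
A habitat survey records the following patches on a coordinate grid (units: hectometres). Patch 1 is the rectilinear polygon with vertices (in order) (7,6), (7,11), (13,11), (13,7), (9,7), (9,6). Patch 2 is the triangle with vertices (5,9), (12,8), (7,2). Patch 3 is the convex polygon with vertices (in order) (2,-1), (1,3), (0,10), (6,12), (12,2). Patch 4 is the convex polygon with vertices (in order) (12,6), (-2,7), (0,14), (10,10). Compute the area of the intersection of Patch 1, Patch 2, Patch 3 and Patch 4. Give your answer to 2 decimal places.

3.90

The intersection is the polygon with vertices (9,7), (9,6.214), (7,6.357), (7,8.714), (8.062,8.562).
By the shoelace formula its area is 3.90.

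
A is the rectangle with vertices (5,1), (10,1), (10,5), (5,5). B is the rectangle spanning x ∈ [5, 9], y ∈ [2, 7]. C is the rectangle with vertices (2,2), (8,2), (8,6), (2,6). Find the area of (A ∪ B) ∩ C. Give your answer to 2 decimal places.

The region (A ∪ B) ∩ C is the polygon with vertices (5,5), (5,6), (8,6), (8,2), (5,2).
By the shoelace formula its area is 12.00.

12.00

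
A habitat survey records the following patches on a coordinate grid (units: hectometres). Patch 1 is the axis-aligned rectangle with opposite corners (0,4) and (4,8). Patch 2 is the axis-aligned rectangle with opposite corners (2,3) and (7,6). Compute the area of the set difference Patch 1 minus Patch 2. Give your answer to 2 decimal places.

|Patch 1∩Patch 2|: x∈[2,4], y∈[4,6] → 2·2 = 4.
|Patch 1| = 16.
|Patch 1 ∖ Patch 2| = |Patch 1| − |Patch 1∩Patch 2| = 16 − 4 = 12.00.

12.00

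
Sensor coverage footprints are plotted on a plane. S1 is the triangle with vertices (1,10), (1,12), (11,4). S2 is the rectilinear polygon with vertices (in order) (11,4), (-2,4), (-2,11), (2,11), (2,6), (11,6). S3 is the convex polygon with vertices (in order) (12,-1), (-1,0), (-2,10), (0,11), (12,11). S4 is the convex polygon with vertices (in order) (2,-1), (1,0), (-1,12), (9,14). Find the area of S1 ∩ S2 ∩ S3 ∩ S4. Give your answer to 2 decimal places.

The intersection is the polygon with vertices (2,9.4), (1,10), (1,11), (2,11).
By the shoelace formula its area is 1.30.

1.30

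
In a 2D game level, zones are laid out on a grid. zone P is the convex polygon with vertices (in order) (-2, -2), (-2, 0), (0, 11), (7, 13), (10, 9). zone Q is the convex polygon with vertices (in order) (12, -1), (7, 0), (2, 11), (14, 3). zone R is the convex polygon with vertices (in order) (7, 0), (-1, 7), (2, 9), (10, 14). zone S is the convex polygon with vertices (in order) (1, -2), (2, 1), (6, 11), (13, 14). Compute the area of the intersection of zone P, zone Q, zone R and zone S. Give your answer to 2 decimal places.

The intersection is the polygon with vertices (7.833,7.111), (7.6,6.8), (4.995,4.412), (4.128,6.319), (5.158,8.895).
By the shoelace formula its area is 8.37.

8.37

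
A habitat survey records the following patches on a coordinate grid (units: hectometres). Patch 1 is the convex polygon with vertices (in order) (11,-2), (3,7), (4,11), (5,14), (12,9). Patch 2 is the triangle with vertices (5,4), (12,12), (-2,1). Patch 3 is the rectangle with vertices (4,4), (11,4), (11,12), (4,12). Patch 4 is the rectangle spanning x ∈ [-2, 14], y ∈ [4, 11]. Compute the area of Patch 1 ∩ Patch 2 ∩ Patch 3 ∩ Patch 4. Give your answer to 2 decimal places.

8.85

The intersection is the polygon with vertices (10.385,10.154), (5.331,4.378), (4.084,5.78), (10,10.429).
By the shoelace formula its area is 8.85.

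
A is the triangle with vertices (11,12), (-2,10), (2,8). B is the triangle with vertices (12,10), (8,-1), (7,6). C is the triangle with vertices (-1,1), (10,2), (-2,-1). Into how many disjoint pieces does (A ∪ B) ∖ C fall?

(A ∪ B) ∖ C splits into 3 disjoint pieces (area 17, area 1.681, area 17.4466).

3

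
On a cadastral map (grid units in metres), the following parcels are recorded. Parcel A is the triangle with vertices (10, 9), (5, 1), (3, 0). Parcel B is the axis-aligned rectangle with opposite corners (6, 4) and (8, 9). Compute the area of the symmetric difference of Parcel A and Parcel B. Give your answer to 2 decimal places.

|Parcel A| = 5.5, |Parcel B| = 10, |Parcel A∩Parcel B| = 1.2812.
|Parcel A △ Parcel B| = |Parcel A| + |Parcel B| − 2·|Parcel A∩Parcel B| = 5.5 + 10 − 2.5623 = 12.94.

12.94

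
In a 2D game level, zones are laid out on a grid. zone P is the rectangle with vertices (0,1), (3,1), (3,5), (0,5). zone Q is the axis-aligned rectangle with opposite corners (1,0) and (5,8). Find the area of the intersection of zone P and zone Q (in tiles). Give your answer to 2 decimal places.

8.00

|zone P∩zone Q|: x∈[1,3], y∈[1,5] → 2·4 = 8.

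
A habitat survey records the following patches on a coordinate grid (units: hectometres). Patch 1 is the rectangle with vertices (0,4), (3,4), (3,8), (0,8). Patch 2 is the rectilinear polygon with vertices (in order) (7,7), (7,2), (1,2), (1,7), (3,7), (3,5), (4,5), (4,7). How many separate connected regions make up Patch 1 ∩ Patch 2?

1

Patch 1 ∩ Patch 2 is a single connected region.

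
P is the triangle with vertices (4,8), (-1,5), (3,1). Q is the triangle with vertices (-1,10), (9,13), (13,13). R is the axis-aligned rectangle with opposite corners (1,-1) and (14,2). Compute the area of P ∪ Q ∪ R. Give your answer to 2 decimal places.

By inclusion–exclusion:
Individual areas: |P| = 16, |Q| = 6, |R| = 39.
|P∩Q| = 0.
|P∩R| = 0.5714.
|Q∩R| = 0.
|P∩Q∩R| = 0.
|P ∪ Q ∪ R| = 61 − 0.5714 + 0 = 60.43.

60.43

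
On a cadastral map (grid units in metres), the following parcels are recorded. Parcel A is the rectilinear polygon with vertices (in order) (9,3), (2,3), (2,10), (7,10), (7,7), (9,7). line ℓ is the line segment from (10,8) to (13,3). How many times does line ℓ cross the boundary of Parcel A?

0

The segment lies entirely outside Parcel A and never meets its boundary.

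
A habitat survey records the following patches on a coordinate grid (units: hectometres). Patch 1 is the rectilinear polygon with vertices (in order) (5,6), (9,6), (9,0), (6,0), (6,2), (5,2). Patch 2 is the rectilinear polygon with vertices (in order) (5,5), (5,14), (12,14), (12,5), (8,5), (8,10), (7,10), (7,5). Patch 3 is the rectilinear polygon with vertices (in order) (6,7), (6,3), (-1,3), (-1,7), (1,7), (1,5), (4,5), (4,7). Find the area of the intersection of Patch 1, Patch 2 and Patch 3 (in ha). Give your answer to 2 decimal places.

The intersection is the polygon with vertices (5,5), (5,6), (6,6), (6,5).
By the shoelace formula its area is 1.00.

1.00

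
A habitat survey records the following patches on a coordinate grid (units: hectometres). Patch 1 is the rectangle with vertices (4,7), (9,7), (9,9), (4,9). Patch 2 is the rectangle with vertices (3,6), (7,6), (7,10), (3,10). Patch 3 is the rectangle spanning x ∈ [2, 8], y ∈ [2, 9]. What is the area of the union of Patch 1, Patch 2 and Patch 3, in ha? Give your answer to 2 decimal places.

By inclusion–exclusion:
Individual areas: |Patch 1| = 10, |Patch 2| = 16, |Patch 3| = 42.
|Patch 1∩Patch 2|: x∈[4,7], y∈[7,9] → 3·2 = 6.
|Patch 1∩Patch 3|: x∈[4,8], y∈[7,9] → 4·2 = 8.
|Patch 2∩Patch 3|: x∈[3,7], y∈[6,9] → 4·3 = 12.
|Patch 1∩Patch 2∩Patch 3| = 6.
|Patch 1 ∪ Patch 2 ∪ Patch 3| = 68 − 26 + 6 = 48.00.

48.00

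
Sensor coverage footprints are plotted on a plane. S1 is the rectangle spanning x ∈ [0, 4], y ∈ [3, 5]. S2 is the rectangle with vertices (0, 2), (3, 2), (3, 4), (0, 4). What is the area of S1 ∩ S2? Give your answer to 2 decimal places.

3.00

|S1∩S2|: x∈[0,3], y∈[3,4] → 3·1 = 3.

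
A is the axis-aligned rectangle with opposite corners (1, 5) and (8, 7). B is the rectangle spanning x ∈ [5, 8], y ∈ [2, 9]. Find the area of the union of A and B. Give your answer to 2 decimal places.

By inclusion–exclusion:
Individual areas: |A| = 14, |B| = 21.
|A∩B|: x∈[5,8], y∈[5,7] → 3·2 = 6.
|A ∪ B| = 35 − 6 = 29.00.

29.00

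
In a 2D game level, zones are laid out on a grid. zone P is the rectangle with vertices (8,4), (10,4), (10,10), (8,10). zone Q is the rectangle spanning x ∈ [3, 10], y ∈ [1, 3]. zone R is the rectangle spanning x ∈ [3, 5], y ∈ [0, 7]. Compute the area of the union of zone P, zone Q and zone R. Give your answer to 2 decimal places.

By inclusion–exclusion:
Individual areas: |zone P| = 12, |zone Q| = 14, |zone R| = 14.
|zone P∩zone Q| = 0 (no overlap).
|zone P∩zone R| = 0 (no overlap).
|zone Q∩zone R|: x∈[3,5], y∈[1,3] → 2·2 = 4.
|zone P∩zone Q∩zone R| = 0.
|zone P ∪ zone Q ∪ zone R| = 40 − 4 + 0 = 36.00.

36.00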